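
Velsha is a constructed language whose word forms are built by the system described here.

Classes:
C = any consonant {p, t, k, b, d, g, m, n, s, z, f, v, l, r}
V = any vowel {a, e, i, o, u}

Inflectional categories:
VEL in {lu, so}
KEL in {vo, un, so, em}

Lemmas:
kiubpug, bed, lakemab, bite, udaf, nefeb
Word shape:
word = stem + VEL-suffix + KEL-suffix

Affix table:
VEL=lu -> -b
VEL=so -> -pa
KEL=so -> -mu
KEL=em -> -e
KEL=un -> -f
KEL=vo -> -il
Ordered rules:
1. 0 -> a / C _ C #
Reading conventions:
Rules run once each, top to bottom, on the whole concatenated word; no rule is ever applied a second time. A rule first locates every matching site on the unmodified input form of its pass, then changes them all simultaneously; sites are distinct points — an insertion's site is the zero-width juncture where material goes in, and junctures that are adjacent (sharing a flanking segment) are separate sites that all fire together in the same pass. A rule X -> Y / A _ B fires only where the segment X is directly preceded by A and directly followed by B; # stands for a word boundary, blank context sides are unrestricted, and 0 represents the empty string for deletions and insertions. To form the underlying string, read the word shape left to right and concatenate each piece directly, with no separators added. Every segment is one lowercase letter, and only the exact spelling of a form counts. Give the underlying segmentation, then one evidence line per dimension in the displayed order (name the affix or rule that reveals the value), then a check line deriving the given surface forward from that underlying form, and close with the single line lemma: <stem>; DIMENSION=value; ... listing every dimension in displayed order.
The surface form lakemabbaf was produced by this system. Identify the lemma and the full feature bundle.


underlying: lakemab-b-f
VEL=lu - signalled by the affix -b
KEL=un - signalled by the affix -f
check: lakemabbf -> lakemabbaf
lemma: lakemab; VEL=lu; KEL=un


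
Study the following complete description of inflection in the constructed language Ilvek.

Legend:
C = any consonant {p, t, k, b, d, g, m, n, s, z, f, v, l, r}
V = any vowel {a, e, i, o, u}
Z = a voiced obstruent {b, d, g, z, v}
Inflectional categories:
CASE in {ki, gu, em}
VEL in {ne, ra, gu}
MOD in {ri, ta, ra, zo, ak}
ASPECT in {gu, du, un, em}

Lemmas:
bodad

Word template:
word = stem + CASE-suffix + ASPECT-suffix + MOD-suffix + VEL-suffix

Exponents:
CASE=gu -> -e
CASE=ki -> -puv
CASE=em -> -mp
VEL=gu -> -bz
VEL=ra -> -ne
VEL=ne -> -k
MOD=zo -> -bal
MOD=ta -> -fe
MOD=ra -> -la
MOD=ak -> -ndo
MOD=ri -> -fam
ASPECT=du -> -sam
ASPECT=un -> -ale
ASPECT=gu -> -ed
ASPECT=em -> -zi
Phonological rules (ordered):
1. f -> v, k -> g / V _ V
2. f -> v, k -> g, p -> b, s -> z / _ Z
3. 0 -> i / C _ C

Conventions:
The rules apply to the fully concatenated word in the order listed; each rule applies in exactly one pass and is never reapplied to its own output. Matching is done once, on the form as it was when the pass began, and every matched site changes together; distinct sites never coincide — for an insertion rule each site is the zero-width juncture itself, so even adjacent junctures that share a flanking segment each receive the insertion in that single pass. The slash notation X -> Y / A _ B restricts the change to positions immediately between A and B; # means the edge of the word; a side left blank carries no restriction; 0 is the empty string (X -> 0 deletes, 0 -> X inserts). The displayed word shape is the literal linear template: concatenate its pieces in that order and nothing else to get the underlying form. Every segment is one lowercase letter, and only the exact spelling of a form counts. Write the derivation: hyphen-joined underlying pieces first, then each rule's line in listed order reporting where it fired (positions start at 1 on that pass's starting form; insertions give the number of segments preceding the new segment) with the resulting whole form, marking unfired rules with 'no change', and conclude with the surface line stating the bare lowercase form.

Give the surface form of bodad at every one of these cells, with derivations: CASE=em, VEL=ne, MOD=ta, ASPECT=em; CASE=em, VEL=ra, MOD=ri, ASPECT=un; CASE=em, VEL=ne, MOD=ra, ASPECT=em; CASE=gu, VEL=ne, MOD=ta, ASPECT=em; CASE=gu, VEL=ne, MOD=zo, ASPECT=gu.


cell CASE=em, VEL=ne, MOD=ta, ASPECT=em:
underlying: bodad-mp-zi-fe-k
1. f -> v, k -> g / V _ V: fires at position(s) 10: bodadmpzivek
2. f -> v, k -> g, p -> b, s -> z / _ Z: fires at position(s) 7: bodadmbzivek
3. 0 -> i / C _ C: inserts after position(s) 5, 6, 7: bodadimibizivek
surface: bodadimibizivek

cell CASE=em, VEL=ra, MOD=ri, ASPECT=un:
underlying: bodad-mp-ale-fam-ne
1. f -> v, k -> g / V _ V: fires at position(s) 11: bodadmpalevamne
2. f -> v, k -> g, p -> b, s -> z / _ Z: no change
3. 0 -> i / C _ C: inserts after position(s) 5, 6, 13: bodadimipalevamine
surface: bodadimipalevamine

cell CASE=em, VEL=ne, MOD=ra, ASPECT=em:
underlying: bodad-mp-zi-la-k
1. f -> v, k -> g / V _ V: no change
2. f -> v, k -> g, p -> b, s -> z / _ Z: fires at position(s) 7: bodadmbzilak
3. 0 -> i / C _ C: inserts after position(s) 5, 6, 7: bodadimibizilak
surface: bodadimibizilak

cell CASE=gu, VEL=ne, MOD=ta, ASPECT=em:
underlying: bodad-e-zi-fe-k
1. f -> v, k -> g / V _ V: fires at position(s) 9: bodadezivek
2. f -> v, k -> g, p -> b, s -> z / _ Z: no change
3. 0 -> i / C _ C: no change
surface: bodadezivek

cell CASE=gu, VEL=ne, MOD=zo, ASPECT=gu:
underlying: bodad-e-ed-bal-k
1. f -> v, k -> g / V _ V: no change
2. f -> v, k -> g, p -> b, s -> z / _ Z: no change
3. 0 -> i / C _ C: inserts after position(s) 8, 11: bodadeedibalik
surface: bodadeedibalik


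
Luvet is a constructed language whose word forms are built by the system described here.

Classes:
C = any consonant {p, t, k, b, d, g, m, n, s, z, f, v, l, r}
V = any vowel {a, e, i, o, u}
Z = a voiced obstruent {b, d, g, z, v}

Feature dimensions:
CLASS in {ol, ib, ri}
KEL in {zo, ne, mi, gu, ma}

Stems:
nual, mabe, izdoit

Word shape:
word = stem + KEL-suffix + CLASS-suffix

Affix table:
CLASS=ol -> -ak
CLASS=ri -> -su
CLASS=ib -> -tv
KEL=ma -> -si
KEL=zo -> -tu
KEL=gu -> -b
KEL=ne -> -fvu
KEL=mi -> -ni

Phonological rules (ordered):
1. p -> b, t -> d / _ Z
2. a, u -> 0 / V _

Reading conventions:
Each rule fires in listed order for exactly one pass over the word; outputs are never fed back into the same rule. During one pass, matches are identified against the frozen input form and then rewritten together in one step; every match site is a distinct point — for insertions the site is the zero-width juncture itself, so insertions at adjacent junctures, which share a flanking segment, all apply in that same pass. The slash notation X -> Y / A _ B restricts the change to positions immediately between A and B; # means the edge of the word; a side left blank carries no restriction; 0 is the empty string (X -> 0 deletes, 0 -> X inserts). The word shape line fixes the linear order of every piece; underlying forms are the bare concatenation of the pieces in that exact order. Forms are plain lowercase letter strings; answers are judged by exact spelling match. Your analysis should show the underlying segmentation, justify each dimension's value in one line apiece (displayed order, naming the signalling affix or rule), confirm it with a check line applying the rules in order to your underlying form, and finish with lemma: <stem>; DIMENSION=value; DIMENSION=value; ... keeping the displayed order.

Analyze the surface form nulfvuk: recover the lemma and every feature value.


underlying: nual-fvu-ak
CLASS=ol - signalled by the affix -ak
KEL=ne - signalled by the affix -fvu
check: nualfvuak -> nualfvuak -> nulfvuk
lemma: nual; CLASS=ol; KEL=ne


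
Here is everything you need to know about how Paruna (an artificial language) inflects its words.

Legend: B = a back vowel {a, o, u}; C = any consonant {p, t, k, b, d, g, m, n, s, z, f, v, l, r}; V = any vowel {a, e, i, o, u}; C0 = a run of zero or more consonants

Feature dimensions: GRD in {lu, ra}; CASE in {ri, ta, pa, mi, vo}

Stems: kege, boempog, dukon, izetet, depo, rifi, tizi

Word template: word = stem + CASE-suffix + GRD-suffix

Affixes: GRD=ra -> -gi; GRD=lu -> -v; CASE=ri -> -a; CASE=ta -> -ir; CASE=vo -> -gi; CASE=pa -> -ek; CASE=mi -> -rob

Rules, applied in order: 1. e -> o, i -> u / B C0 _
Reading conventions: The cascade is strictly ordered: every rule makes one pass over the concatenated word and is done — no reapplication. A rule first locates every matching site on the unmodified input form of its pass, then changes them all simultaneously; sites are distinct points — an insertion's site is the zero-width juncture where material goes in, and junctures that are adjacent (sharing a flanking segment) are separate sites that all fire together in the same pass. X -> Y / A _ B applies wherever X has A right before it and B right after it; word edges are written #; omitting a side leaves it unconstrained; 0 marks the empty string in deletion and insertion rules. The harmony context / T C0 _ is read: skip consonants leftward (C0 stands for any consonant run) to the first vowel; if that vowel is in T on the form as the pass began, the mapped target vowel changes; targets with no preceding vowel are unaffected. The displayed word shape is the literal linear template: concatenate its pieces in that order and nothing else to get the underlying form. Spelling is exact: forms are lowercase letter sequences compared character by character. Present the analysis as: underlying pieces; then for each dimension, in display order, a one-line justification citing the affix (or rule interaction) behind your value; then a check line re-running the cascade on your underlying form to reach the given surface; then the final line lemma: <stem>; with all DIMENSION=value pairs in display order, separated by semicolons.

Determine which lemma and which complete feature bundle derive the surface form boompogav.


underlying: boempog-a-v
GRD=lu - signalled by the affix -v
CASE=ri - signalled by the affix -a
check: boempogav -> boompogav
lemma: boempog; GRD=lu; CASE=ri


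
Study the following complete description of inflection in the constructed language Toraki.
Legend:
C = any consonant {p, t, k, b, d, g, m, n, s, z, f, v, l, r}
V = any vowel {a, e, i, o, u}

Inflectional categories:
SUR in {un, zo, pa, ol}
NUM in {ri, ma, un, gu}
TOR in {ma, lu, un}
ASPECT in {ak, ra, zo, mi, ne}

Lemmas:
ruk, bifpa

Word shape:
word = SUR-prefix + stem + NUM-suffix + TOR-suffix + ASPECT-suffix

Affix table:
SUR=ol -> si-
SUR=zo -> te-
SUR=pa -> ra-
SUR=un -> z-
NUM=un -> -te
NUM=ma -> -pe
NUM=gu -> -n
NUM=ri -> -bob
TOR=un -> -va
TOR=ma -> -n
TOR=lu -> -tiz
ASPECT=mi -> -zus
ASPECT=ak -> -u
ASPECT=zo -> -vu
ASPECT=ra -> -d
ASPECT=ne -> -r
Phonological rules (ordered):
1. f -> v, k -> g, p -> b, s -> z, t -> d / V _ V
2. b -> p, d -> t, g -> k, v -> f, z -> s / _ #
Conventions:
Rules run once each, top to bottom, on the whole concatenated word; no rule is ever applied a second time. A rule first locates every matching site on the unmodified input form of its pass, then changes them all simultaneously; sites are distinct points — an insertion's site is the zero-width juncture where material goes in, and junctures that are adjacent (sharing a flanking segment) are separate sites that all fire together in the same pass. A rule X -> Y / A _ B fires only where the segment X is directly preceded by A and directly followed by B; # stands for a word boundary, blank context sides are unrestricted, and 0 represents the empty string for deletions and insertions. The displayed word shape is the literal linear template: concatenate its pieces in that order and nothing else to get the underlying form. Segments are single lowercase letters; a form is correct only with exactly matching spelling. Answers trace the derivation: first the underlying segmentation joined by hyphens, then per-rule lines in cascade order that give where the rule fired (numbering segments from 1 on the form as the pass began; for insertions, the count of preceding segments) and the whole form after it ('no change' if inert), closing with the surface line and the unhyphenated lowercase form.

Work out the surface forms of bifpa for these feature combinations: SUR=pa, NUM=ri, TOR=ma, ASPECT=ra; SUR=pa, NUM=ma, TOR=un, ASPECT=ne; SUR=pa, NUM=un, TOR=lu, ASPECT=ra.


cell SUR=pa, NUM=ri, TOR=ma, ASPECT=ra:
underlying: ra-bifpa-bob-n-d
1. f -> v, k -> g, p -> b, s -> z, t -> d / V _ V: no change
2. b -> p, d -> t, g -> k, v -> f, z -> s / _ #: fires at position(s) 12: rabifpabobnt
surface: rabifpabobnt

cell SUR=pa, NUM=ma, TOR=un, ASPECT=ne:
underlying: ra-bifpa-pe-va-r
1. f -> v, k -> g, p -> b, s -> z, t -> d / V _ V: fires at position(s) 8: rabifpabevar
2. b -> p, d -> t, g -> k, v -> f, z -> s / _ #: no change
surface: rabifpabevar

cell SUR=pa, NUM=un, TOR=lu, ASPECT=ra:
underlying: ra-bifpa-te-tiz-d
1. f -> v, k -> g, p -> b, s -> z, t -> d / V _ V: fires at position(s) 8, 10: rabifpadedizd
2. b -> p, d -> t, g -> k, v -> f, z -> s / _ #: fires at position(s) 13: rabifpadedizt
surface: rabifpadedizt


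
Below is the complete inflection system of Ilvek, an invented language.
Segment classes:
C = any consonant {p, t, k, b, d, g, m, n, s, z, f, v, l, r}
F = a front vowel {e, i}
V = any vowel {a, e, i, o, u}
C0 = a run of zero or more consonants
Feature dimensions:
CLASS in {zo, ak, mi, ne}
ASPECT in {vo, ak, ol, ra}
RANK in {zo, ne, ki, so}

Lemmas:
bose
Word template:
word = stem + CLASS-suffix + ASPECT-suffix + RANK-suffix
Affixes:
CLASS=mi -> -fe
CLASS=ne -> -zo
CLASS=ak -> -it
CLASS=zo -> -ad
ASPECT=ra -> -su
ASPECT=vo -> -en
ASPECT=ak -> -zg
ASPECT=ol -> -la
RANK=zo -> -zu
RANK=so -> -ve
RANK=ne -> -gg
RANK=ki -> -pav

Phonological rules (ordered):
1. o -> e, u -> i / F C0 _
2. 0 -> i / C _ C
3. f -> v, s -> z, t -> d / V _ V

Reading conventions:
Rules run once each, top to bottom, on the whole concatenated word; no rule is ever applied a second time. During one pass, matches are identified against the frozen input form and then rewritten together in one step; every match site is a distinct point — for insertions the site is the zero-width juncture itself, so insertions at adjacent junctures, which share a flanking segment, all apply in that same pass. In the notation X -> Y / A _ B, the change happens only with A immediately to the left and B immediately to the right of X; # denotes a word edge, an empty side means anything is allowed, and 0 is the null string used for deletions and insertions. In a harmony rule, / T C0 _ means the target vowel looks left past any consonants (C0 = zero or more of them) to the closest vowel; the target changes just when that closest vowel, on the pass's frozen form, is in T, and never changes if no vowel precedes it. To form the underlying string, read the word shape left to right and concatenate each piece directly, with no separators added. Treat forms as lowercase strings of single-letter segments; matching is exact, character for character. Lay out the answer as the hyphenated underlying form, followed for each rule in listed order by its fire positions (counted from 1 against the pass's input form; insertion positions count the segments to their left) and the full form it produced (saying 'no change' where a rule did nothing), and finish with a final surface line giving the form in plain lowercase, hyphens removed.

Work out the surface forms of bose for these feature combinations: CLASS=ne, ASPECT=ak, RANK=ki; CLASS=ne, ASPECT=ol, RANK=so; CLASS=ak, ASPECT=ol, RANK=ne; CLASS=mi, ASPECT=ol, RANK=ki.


cell CLASS=ne, ASPECT=ak, RANK=ki:
underlying: bose-zo-zg-pav
1. o -> e, u -> i / F C0 _: fires at position(s) 6: bosezezgpav
2. 0 -> i / C _ C: inserts after position(s) 7, 8: bosezezigipav
3. f -> v, s -> z, t -> d / V _ V: fires at position(s) 3: bozezezigipav
surface: bozezezigipav

cell CLASS=ne, ASPECT=ol, RANK=so:
underlying: bose-zo-la-ve
1. o -> e, u -> i / F C0 _: fires at position(s) 6: bosezelave
2. 0 -> i / C _ C: no change
3. f -> v, s -> z, t -> d / V _ V: fires at position(s) 3: bozezelave
surface: bozezelave

cell CLASS=ak, ASPECT=ol, RANK=ne:
underlying: bose-it-la-gg
1. o -> e, u -> i / F C0 _: no change
2. 0 -> i / C _ C: inserts after position(s) 6, 9: boseitilagig
3. f -> v, s -> z, t -> d / V _ V: fires at position(s) 3, 6: bozeidilagig
surface: bozeidilagig

cell CLASS=mi, ASPECT=ol, RANK=ki:
underlying: bose-fe-la-pav
1. o -> e, u -> i / F C0 _: no change
2. 0 -> i / C _ C: no change
3. f -> v, s -> z, t -> d / V _ V: fires at position(s) 3, 5: bozevelapav
surface: bozevelapav


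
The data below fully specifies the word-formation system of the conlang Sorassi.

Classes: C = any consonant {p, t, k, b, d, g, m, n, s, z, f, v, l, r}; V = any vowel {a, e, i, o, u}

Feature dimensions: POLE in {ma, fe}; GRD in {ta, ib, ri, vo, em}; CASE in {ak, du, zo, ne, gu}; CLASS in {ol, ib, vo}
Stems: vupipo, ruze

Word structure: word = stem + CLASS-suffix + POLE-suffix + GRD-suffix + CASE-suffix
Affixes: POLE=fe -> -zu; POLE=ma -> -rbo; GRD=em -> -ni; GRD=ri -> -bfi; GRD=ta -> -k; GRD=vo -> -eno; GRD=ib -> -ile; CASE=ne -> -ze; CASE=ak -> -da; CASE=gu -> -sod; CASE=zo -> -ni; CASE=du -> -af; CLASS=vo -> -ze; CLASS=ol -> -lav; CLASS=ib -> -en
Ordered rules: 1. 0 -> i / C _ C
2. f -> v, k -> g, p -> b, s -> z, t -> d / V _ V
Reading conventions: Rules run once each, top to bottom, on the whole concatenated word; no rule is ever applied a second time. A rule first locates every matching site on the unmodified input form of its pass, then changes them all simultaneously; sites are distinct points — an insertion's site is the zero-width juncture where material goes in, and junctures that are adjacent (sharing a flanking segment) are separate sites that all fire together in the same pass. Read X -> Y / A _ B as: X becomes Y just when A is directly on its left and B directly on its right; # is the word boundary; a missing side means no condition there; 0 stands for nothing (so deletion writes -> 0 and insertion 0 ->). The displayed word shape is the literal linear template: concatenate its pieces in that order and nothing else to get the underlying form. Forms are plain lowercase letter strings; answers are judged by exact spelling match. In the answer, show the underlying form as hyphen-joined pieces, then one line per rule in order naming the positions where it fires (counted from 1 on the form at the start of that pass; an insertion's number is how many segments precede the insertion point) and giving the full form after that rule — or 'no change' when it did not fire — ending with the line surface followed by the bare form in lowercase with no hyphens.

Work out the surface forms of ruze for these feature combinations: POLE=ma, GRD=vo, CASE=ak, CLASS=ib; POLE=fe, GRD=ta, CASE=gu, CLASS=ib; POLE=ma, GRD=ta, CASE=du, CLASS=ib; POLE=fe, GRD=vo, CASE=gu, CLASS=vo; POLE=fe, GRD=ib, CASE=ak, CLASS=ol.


cell POLE=ma, GRD=vo, CASE=ak, CLASS=ib:
underlying: ruze-en-rbo-eno-da
1. 0 -> i / C _ C: inserts after position(s) 6, 7: ruzeeniriboenoda
2. f -> v, k -> g, p -> b, s -> z, t -> d / V _ V: no change
surface: ruzeeniriboenoda

cell POLE=fe, GRD=ta, CASE=gu, CLASS=ib:
underlying: ruze-en-zu-k-sod
1. 0 -> i / C _ C: inserts after position(s) 6, 9: ruzeenizukisod
2. f -> v, k -> g, p -> b, s -> z, t -> d / V _ V: fires at position(s) 10, 12: ruzeenizugizod
surface: ruzeenizugizod

cell POLE=ma, GRD=ta, CASE=du, CLASS=ib:
underlying: ruze-en-rbo-k-af
1. 0 -> i / C _ C: inserts after position(s) 6, 7: ruzeeniribokaf
2. f -> v, k -> g, p -> b, s -> z, t -> d / V _ V: fires at position(s) 12: ruzeeniribogaf
surface: ruzeeniribogaf

cell POLE=fe, GRD=vo, CASE=gu, CLASS=vo:
underlying: ruze-ze-zu-eno-sod
1. 0 -> i / C _ C: no change
2. f -> v, k -> g, p -> b, s -> z, t -> d / V _ V: fires at position(s) 12: ruzezezuenozod
surface: ruzezezuenozod

cell POLE=fe, GRD=ib, CASE=ak, CLASS=ol:
underlying: ruze-lav-zu-ile-da
1. 0 -> i / C _ C: inserts after position(s) 7: ruzelavizuileda
2. f -> v, k -> g, p -> b, s -> z, t -> d / V _ V: no change
surface: ruzelavizuileda


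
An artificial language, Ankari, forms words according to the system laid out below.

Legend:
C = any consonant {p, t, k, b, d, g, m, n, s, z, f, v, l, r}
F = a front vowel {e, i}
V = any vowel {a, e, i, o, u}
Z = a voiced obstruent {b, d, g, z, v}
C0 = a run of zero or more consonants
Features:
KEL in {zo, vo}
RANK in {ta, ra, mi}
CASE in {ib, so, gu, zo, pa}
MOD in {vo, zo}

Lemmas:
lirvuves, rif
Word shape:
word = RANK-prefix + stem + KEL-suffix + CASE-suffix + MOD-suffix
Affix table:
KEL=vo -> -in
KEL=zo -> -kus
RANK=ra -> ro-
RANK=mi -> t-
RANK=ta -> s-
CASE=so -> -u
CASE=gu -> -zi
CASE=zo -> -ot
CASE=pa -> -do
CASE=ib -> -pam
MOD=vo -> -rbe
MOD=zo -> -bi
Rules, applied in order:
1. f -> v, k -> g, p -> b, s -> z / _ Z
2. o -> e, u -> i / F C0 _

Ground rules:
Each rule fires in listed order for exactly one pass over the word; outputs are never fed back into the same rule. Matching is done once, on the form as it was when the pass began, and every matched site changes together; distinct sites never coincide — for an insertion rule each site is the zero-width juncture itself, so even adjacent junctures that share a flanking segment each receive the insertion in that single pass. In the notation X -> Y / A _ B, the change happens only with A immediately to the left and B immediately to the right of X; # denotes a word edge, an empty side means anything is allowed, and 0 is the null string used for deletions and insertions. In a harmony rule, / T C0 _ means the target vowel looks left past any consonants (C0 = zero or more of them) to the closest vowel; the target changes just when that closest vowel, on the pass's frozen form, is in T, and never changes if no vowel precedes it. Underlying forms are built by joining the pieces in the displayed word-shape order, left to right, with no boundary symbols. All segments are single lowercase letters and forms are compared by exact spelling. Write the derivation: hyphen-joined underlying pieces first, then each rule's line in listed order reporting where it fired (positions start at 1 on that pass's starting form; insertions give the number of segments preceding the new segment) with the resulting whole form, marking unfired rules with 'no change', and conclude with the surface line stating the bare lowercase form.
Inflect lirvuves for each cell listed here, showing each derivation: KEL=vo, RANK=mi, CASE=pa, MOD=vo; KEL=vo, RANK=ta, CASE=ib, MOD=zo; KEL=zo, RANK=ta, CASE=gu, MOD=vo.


cell KEL=vo, RANK=mi, CASE=pa, MOD=vo:
underlying: t-lirvuves-in-do-rbe
1. f -> v, k -> g, p -> b, s -> z / _ Z: no change
2. o -> e, u -> i / F C0 _: fires at position(s) 6, 13: tlirvivesinderbe
surface: tlirvivesinderbe

cell KEL=vo, RANK=ta, CASE=ib, MOD=zo:
underlying: s-lirvuves-in-pam-bi
1. f -> v, k -> g, p -> b, s -> z / _ Z: no change
2. o -> e, u -> i / F C0 _: fires at position(s) 6: slirvivesinpambi
surface: slirvivesinpambi

cell KEL=zo, RANK=ta, CASE=gu, MOD=vo:
underlying: s-lirvuves-kus-zi-rbe
1. f -> v, k -> g, p -> b, s -> z / _ Z: fires at position(s) 12: slirvuveskuzzirbe
2. o -> e, u -> i / F C0 _: fires at position(s) 6, 11: slirviveskizzirbe
surface: slirviveskizzirbe


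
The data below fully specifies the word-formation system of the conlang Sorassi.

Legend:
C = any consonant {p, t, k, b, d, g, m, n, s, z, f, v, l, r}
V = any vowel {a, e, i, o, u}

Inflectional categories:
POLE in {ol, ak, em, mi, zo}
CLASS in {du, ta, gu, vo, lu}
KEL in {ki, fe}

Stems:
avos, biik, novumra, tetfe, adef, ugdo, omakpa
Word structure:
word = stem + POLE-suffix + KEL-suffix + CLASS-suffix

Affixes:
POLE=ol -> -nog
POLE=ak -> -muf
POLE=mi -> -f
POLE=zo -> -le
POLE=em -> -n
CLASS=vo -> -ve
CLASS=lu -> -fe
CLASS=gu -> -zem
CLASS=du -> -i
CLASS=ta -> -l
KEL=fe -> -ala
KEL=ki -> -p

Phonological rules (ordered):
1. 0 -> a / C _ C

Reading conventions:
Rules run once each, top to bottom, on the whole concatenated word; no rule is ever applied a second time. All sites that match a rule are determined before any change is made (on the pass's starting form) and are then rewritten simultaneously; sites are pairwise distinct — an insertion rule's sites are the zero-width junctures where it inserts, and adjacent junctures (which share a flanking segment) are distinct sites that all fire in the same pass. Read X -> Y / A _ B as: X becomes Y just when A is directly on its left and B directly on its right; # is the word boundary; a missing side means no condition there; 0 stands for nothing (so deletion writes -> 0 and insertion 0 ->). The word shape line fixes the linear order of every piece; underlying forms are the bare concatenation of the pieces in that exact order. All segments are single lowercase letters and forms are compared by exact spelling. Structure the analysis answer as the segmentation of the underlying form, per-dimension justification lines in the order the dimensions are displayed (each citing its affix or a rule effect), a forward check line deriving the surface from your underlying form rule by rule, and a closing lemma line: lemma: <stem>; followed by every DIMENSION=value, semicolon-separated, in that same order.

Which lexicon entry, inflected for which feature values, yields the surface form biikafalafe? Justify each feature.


underlying: biik-f-ala-fe
POLE=mi - signalled by the affix -f
CLASS=lu - signalled by the affix -fe
KEL=fe - signalled by the affix -ala
check: biikfalafe -> biikafalafe
lemma: biik; POLE=mi; CLASS=lu; KEL=fe


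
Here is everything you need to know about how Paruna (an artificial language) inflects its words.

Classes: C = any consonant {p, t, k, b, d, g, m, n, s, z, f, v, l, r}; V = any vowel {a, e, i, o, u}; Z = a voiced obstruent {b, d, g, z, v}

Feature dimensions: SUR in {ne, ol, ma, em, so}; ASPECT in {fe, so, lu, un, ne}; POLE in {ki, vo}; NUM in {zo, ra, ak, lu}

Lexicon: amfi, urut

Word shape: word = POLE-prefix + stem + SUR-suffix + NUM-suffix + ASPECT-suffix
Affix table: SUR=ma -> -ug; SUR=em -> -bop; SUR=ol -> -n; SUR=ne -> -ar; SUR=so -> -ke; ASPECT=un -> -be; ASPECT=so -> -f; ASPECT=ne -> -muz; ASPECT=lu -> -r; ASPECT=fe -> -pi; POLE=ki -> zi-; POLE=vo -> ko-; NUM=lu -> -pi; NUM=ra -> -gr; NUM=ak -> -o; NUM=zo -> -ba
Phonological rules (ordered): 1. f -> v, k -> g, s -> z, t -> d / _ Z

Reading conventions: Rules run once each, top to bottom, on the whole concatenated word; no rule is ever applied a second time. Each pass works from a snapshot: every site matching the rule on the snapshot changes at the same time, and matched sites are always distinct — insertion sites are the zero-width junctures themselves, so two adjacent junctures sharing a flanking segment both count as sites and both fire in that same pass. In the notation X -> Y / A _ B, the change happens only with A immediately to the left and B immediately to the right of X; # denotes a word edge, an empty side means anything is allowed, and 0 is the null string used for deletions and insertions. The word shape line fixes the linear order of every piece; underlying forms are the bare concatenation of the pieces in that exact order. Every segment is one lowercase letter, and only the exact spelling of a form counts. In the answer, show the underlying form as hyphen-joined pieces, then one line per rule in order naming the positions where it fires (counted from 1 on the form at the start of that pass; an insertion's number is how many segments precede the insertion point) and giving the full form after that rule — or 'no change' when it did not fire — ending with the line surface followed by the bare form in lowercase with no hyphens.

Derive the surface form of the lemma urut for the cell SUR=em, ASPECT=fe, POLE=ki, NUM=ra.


underlying: zi-urut-bop-gr-pi
1. f -> v, k -> g, s -> z, t -> d / _ Z: fires at position(s) 6: ziurudbopgrpi
surface: ziurudbopgrpi


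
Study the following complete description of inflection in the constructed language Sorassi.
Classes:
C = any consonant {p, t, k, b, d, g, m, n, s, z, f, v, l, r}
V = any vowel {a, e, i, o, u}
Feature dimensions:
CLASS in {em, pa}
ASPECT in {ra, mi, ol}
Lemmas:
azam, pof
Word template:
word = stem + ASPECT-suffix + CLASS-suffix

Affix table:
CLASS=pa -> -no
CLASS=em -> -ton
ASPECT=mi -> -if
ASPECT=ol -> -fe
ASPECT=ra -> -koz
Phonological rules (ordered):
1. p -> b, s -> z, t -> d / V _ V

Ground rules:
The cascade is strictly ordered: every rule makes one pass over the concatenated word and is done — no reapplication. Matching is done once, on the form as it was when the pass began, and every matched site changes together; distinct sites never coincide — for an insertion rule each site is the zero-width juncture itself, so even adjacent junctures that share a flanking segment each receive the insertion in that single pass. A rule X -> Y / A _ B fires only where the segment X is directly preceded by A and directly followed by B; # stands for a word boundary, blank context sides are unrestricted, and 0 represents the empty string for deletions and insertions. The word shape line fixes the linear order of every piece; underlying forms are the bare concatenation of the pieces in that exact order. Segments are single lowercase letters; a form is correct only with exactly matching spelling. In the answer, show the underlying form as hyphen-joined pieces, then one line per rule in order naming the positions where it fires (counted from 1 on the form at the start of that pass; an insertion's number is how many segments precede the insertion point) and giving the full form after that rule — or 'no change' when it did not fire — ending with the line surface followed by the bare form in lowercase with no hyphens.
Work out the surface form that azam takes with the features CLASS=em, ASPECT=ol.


underlying: azam-fe-ton
1. p -> b, s -> z, t -> d / V _ V: fires at position(s) 7: azamfedon
surface: azamfedon


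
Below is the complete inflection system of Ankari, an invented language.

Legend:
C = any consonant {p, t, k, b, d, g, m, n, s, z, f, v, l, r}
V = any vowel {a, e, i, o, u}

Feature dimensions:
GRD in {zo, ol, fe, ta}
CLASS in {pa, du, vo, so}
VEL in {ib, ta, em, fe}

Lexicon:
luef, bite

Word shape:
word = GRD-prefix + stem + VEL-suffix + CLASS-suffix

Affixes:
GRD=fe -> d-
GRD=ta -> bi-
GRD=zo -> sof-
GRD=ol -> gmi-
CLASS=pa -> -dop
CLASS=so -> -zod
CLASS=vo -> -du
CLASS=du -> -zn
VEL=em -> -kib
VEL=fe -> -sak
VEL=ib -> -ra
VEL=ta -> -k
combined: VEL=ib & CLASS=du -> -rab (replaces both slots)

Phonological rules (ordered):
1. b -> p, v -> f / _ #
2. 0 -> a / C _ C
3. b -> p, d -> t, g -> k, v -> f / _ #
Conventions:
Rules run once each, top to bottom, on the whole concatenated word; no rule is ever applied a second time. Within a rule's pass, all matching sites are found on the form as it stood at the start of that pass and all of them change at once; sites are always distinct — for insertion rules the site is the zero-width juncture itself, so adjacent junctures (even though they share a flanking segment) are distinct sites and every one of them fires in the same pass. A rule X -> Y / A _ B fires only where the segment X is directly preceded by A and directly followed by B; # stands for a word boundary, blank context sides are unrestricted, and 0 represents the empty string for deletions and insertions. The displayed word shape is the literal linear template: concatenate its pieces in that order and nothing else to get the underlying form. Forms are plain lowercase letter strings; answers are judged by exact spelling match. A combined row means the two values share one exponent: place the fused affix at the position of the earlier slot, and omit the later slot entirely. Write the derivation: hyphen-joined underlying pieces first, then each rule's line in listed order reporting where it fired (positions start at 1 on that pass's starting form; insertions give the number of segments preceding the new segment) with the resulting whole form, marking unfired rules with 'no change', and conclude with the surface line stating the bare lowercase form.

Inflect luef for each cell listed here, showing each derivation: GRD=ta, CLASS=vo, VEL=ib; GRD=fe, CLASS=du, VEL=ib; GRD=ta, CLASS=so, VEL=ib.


cell GRD=ta, CLASS=vo, VEL=ib:
underlying: bi-luef-ra-du
1. b -> p, v -> f / _ #: no change
2. 0 -> a / C _ C: inserts after position(s) 6: biluefaradu
3. b -> p, d -> t, g -> k, v -> f / _ #: no change
surface: biluefaradu

cell GRD=fe, CLASS=du, VEL=ib:
underlying: d-luef-rab
1. b -> p, v -> f / _ #: fires at position(s) 8: dluefrap
2. 0 -> a / C _ C: inserts after position(s) 1, 5: daluefarap
3. b -> p, d -> t, g -> k, v -> f / _ #: no change
surface: daluefarap

cell GRD=ta, CLASS=so, VEL=ib:
underlying: bi-luef-ra-zod
1. b -> p, v -> f / _ #: no change
2. 0 -> a / C _ C: inserts after position(s) 6: biluefarazod
3. b -> p, d -> t, g -> k, v -> f / _ #: fires at position(s) 12: biluefarazot
surface: biluefarazot


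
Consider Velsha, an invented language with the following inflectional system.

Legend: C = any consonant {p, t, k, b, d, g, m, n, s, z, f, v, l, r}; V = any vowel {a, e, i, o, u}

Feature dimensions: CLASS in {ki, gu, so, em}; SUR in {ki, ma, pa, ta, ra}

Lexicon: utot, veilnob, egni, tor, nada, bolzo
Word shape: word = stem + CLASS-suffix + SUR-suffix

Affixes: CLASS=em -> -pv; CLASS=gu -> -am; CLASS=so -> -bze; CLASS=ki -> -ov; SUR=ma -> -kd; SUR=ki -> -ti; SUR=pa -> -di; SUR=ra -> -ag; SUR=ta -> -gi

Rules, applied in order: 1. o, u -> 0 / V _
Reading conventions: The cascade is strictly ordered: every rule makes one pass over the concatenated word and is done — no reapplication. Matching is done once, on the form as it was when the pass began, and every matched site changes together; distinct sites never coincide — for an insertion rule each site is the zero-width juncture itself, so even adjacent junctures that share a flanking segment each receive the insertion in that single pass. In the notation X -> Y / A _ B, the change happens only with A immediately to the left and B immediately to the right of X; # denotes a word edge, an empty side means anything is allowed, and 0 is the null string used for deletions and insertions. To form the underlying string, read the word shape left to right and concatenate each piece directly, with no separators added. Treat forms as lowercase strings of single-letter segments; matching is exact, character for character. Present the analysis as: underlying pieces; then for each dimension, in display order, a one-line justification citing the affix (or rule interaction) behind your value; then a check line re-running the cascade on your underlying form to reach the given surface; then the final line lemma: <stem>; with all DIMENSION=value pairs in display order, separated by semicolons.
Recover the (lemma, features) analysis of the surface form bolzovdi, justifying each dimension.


underlying: bolzo-ov-di
CLASS=ki - signalled by the affix -ov
SUR=pa - signalled by the affix -di
check: bolzoovdi -> bolzovdi
lemma: bolzo; CLASS=ki; SUR=pa


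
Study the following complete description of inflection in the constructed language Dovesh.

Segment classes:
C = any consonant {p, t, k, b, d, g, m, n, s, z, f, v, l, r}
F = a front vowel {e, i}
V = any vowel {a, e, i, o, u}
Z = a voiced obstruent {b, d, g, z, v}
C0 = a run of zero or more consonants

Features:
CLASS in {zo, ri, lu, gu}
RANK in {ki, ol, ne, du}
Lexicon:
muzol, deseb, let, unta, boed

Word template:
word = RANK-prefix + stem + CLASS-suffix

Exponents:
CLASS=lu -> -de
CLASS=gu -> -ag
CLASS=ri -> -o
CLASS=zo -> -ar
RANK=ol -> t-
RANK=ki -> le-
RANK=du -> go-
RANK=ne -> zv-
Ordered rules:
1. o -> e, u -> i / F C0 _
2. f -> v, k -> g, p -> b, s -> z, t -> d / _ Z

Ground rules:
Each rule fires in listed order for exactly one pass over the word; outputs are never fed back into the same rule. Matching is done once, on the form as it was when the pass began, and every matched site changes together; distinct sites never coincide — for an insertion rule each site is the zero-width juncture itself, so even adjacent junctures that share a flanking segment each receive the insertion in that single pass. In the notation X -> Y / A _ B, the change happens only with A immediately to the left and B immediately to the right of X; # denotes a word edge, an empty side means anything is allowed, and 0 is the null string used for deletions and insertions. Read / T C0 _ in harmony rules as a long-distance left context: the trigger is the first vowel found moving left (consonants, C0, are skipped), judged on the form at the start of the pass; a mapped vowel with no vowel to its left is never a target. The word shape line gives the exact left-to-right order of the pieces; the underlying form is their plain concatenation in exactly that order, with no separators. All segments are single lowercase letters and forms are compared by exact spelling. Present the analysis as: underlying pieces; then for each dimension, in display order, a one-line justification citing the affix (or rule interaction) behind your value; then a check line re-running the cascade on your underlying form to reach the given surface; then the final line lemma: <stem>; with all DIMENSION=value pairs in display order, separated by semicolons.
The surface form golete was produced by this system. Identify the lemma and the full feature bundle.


underlying: go-let-o
CLASS=ri - signalled by the affix -o
RANK=du - signalled by the affix go-
check: goleto -> golete -> golete
lemma: let; CLASS=ri; RANK=du


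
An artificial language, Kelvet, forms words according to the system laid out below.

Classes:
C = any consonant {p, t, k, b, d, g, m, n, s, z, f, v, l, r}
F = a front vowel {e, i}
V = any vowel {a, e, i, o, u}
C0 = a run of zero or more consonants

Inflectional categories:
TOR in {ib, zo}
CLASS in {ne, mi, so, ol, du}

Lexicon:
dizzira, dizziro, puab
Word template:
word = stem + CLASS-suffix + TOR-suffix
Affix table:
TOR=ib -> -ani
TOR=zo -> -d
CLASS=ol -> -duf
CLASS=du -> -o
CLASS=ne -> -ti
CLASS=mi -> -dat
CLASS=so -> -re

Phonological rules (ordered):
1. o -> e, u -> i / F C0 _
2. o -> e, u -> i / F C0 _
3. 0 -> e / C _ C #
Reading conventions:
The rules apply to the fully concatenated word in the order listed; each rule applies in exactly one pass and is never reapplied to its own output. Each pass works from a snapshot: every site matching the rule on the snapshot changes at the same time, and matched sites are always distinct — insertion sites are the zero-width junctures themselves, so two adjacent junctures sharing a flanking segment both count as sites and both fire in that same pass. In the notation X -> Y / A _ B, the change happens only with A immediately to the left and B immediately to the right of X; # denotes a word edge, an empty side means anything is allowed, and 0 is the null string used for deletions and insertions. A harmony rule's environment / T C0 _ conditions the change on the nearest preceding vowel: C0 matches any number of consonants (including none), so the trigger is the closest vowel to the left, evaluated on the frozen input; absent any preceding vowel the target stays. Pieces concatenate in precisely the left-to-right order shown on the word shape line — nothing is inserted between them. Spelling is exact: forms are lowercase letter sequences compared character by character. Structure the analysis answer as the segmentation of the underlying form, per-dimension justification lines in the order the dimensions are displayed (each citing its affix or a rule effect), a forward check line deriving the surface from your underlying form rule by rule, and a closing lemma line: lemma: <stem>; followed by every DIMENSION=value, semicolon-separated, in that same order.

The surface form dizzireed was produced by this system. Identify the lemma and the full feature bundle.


underlying: dizziro-o-d
TOR=zo - signalled by the affix -d
CLASS=du - signalled by the affix -o
check: dizzirood -> dizzireod -> dizzireed -> dizzireed
lemma: dizziro; TOR=zo; CLASS=du


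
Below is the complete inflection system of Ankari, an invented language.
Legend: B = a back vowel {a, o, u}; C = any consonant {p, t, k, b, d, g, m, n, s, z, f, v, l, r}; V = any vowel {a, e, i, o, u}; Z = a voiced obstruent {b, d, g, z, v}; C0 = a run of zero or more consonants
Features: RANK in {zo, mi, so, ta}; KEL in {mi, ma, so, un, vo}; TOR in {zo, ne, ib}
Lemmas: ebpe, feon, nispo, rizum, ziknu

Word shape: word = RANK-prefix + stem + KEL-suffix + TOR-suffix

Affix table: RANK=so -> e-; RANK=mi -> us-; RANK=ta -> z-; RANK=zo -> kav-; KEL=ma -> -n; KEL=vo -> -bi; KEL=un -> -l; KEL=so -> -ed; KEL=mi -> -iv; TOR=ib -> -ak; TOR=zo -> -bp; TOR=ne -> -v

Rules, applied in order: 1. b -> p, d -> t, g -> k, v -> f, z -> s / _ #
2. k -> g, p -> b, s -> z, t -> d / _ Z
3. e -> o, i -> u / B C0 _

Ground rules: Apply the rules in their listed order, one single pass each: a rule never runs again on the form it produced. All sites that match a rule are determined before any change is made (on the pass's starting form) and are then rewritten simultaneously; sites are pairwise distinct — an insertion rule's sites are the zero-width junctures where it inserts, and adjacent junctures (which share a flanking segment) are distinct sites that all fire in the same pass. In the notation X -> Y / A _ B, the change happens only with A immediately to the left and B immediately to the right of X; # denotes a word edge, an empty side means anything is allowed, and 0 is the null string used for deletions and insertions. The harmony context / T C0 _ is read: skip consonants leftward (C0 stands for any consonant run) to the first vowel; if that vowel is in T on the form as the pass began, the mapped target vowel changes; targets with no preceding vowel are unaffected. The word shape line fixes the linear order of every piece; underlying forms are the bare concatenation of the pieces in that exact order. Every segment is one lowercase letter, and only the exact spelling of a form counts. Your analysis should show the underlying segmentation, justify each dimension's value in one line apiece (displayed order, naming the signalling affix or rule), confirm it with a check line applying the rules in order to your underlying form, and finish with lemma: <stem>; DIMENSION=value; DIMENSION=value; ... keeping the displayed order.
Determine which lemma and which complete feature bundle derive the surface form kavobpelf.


underlying: kav-ebpe-l-v
RANK=zo - signalled by the affix kav-
KEL=un - signalled by the affix -l
TOR=ne - signalled by the affix -v
check: kavebpelv -> kavebpelf -> kavebpelf -> kavobpelf
lemma: ebpe; RANK=zo; KEL=un; TOR=ne
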